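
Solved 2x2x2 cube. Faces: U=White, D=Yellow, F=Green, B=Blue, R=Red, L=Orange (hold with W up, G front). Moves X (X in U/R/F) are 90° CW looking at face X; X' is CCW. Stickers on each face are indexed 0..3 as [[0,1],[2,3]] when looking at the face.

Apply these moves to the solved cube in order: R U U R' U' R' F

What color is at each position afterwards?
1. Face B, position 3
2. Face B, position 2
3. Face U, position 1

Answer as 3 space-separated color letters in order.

Answer: B B B

Derivation:
After move 1 (R): R=RRRR U=WGWG F=GYGY D=YBYB B=WBWB
After move 2 (U): U=WWGG F=RRGY R=WBRR B=OOWB L=GYOO
After move 3 (U): U=GWGW F=WBGY R=OORR B=GYWB L=RROO
After move 4 (R'): R=OROR U=GWGG F=WWGW D=YBYY B=BYBB
After move 5 (U'): U=WGGG F=RRGW R=WWOR B=ORBB L=BYOO
After move 6 (R'): R=WRWO U=WBGO F=RGGG D=YRYW B=YRBB
After move 7 (F): F=GRGG U=WBOY R=GROO D=WWYW L=BYOR
Query 1: B[3] = B
Query 2: B[2] = B
Query 3: U[1] = B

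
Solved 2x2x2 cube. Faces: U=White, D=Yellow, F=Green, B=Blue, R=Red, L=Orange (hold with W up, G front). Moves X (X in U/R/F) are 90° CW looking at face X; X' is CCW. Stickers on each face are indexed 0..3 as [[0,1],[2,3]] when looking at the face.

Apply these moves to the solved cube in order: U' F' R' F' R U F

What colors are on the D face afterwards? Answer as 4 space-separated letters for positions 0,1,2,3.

After move 1 (U'): U=WWWW F=OOGG R=GGRR B=RRBB L=BBOO
After move 2 (F'): F=OGOG U=WWGR R=YGYR D=BOYY L=BWOW
After move 3 (R'): R=GRYY U=WBGR F=OWOR D=BGYG B=YROB
After move 4 (F'): F=WROO U=WBGY R=GRBY D=WWYG L=BROG
After move 5 (R): R=BGYR U=WRGO F=WWOG D=WOYY B=YRBB
After move 6 (U): U=GWOR F=BGOG R=YRYR B=BRBB L=WWOG
After move 7 (F): F=OBGG U=GWGW R=ORRR D=YYYY L=WWOO
Query: D face = YYYY

Answer: Y Y Y Y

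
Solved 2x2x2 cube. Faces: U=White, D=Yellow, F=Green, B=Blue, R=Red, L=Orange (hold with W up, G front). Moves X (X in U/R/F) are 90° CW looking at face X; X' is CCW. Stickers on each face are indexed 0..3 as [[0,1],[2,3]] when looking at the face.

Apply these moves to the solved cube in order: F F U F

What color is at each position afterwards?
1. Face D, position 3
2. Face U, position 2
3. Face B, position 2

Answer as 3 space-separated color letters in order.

After move 1 (F): F=GGGG U=WWOO R=WRWR D=RRYY L=OYOY
After move 2 (F): F=GGGG U=WWYY R=OROR D=WWYY L=OROR
After move 3 (U): U=YWYW F=ORGG R=BBOR B=ORBB L=GGOR
After move 4 (F): F=GOGR U=YWRG R=YBWR D=OBYY L=GWOW
Query 1: D[3] = Y
Query 2: U[2] = R
Query 3: B[2] = B

Answer: Y R B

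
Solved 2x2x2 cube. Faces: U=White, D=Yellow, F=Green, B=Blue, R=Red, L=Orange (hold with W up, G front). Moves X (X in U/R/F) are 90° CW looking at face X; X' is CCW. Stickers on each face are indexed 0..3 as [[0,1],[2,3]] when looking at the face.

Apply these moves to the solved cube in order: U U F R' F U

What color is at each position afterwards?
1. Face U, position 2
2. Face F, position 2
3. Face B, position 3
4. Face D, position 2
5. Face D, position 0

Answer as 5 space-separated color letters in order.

After move 1 (U): U=WWWW F=RRGG R=BBRR B=OOBB L=GGOO
After move 2 (U): U=WWWW F=BBGG R=OORR B=GGBB L=RROO
After move 3 (F): F=GBGB U=WWOR R=WOWR D=ROYY L=RYOY
After move 4 (R'): R=ORWW U=WBOG F=GWGR D=RBYB B=YGOB
After move 5 (F): F=GGRW U=WBYY R=ORGW D=WOYB L=RROB
After move 6 (U): U=YWYB F=ORRW R=YGGW B=RROB L=GGOB
Query 1: U[2] = Y
Query 2: F[2] = R
Query 3: B[3] = B
Query 4: D[2] = Y
Query 5: D[0] = W

Answer: Y R B Y W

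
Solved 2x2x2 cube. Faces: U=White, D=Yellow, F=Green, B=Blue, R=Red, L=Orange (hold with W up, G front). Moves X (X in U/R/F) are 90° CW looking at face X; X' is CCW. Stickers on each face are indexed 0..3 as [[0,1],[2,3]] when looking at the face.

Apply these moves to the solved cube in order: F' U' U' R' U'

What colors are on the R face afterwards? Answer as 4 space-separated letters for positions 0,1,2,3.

After move 1 (F'): F=GGGG U=WWRR R=YRYR D=OOYY L=OWOW
After move 2 (U'): U=WRWR F=OWGG R=GGYR B=YRBB L=BBOW
After move 3 (U'): U=RRWW F=BBGG R=OWYR B=GGBB L=YROW
After move 4 (R'): R=WROY U=RBWG F=BRGW D=OBYG B=YGOB
After move 5 (U'): U=BGRW F=YRGW R=BROY B=WROB L=YGOW
Query: R face = BROY

Answer: B R O Y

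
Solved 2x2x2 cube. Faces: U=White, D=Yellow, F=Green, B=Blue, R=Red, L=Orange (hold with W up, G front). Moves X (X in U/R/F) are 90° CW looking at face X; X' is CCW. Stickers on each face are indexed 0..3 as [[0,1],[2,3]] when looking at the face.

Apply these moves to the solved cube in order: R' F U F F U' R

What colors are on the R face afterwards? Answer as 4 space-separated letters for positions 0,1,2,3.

After move 1 (R'): R=RRRR U=WBWB F=GWGW D=YGYG B=YBYB
After move 2 (F): F=GGWW U=WBOO R=WRBR D=RRYG L=OYOG
After move 3 (U): U=OWOB F=WRWW R=YBBR B=OYYB L=GGOG
After move 4 (F): F=WWWR U=OWGG R=OBBR D=BYYG L=GROR
After move 5 (F): F=WWRW U=OWRR R=GBGR D=BOYG L=GBOY
After move 6 (U'): U=WROR F=GBRW R=WWGR B=GBYB L=OYOY
After move 7 (R): R=GWRW U=WBOW F=GORG D=BYYG B=RBRB
Query: R face = GWRW

Answer: G W R W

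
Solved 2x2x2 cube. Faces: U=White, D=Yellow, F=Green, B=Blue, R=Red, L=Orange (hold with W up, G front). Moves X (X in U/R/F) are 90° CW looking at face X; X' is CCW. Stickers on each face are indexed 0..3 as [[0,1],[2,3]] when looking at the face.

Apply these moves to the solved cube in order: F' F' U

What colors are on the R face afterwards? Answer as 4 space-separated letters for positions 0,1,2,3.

After move 1 (F'): F=GGGG U=WWRR R=YRYR D=OOYY L=OWOW
After move 2 (F'): F=GGGG U=WWYY R=OROR D=WWYY L=OROR
After move 3 (U): U=YWYW F=ORGG R=BBOR B=ORBB L=GGOR
Query: R face = BBOR

Answer: B B O R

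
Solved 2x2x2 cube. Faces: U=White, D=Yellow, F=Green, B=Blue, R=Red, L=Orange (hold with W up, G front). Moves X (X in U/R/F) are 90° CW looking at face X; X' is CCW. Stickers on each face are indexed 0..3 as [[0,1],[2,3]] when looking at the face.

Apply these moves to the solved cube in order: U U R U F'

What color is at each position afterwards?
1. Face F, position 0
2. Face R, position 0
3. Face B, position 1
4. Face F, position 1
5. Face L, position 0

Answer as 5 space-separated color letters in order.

After move 1 (U): U=WWWW F=RRGG R=BBRR B=OOBB L=GGOO
After move 2 (U): U=WWWW F=BBGG R=OORR B=GGBB L=RROO
After move 3 (R): R=RORO U=WBWG F=BYGY D=YBYG B=WGWB
After move 4 (U): U=WWGB F=ROGY R=WGRO B=RRWB L=BYOO
After move 5 (F'): F=OYRG U=WWWR R=BGYO D=YOYG L=BBOG
Query 1: F[0] = O
Query 2: R[0] = B
Query 3: B[1] = R
Query 4: F[1] = Y
Query 5: L[0] = B

Answer: O B R Y B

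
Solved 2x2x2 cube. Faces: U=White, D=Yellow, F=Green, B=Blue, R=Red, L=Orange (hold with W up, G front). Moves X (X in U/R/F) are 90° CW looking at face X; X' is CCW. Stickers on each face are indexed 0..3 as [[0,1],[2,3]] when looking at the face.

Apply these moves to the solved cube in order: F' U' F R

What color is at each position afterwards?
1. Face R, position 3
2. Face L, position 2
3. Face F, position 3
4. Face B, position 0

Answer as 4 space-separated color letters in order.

Answer: G O Y B

Derivation:
After move 1 (F'): F=GGGG U=WWRR R=YRYR D=OOYY L=OWOW
After move 2 (U'): U=WRWR F=OWGG R=GGYR B=YRBB L=BBOW
After move 3 (F): F=GOGW U=WRWB R=WGRR D=YGYY L=BOOO
After move 4 (R): R=RWRG U=WOWW F=GGGY D=YBYY B=BRRB
Query 1: R[3] = G
Query 2: L[2] = O
Query 3: F[3] = Y
Query 4: B[0] = B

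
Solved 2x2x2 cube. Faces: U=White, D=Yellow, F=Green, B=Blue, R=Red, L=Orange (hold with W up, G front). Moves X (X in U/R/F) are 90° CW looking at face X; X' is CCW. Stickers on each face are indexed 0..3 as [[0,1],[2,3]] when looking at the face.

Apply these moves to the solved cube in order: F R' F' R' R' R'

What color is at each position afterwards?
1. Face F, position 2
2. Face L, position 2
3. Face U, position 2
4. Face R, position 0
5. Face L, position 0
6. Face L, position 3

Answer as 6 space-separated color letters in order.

Answer: G O R R O O

Derivation:
After move 1 (F): F=GGGG U=WWOO R=WRWR D=RRYY L=OYOY
After move 2 (R'): R=RRWW U=WBOB F=GWGO D=RGYG B=YBRB
After move 3 (F'): F=WOGG U=WBRW R=GRRW D=YYYG L=OBOO
After move 4 (R'): R=RWGR U=WRRY F=WBGW D=YOYG B=GBYB
After move 5 (R'): R=WRRG U=WYRG F=WRGY D=YBYW B=GBOB
After move 6 (R'): R=RGWR U=WORG F=WYGG D=YRYY B=WBBB
Query 1: F[2] = G
Query 2: L[2] = O
Query 3: U[2] = R
Query 4: R[0] = R
Query 5: L[0] = O
Query 6: L[3] = O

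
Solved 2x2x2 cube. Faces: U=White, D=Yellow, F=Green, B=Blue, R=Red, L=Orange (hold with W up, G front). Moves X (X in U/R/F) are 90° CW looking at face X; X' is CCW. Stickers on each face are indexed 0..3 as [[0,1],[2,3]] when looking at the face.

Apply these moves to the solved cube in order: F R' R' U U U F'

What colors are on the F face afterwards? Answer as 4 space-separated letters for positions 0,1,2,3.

After move 1 (F): F=GGGG U=WWOO R=WRWR D=RRYY L=OYOY
After move 2 (R'): R=RRWW U=WBOB F=GWGO D=RGYG B=YBRB
After move 3 (R'): R=RWRW U=WROY F=GBGB D=RWYO B=GBGB
After move 4 (U): U=OWYR F=RWGB R=GBRW B=OYGB L=GBOY
After move 5 (U): U=YORW F=GBGB R=OYRW B=GBGB L=RWOY
After move 6 (U): U=RYWO F=OYGB R=GBRW B=RWGB L=GBOY
After move 7 (F'): F=YBOG U=RYGR R=WBRW D=BYYO L=GOOW
Query: F face = YBOG

Answer: Y B O G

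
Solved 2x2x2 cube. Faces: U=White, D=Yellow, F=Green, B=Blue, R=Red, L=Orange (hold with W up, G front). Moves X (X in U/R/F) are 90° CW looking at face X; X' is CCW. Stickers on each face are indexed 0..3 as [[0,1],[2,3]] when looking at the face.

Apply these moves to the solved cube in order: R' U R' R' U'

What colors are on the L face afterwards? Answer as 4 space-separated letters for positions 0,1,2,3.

Answer: W O O O

Derivation:
After move 1 (R'): R=RRRR U=WBWB F=GWGW D=YGYG B=YBYB
After move 2 (U): U=WWBB F=RRGW R=YBRR B=OOYB L=GWOO
After move 3 (R'): R=BRYR U=WYBO F=RWGB D=YRYW B=GOGB
After move 4 (R'): R=RRBY U=WGBG F=RYGO D=YWYB B=WORB
After move 5 (U'): U=GGWB F=GWGO R=RYBY B=RRRB L=WOOO
Query: L face = WOOO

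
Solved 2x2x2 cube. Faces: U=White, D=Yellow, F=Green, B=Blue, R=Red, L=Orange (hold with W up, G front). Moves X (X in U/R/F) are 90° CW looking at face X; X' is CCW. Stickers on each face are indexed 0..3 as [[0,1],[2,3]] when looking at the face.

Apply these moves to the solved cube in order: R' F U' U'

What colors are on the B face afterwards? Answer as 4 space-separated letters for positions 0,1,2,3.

Answer: G G Y B

Derivation:
After move 1 (R'): R=RRRR U=WBWB F=GWGW D=YGYG B=YBYB
After move 2 (F): F=GGWW U=WBOO R=WRBR D=RRYG L=OYOG
After move 3 (U'): U=BOWO F=OYWW R=GGBR B=WRYB L=YBOG
After move 4 (U'): U=OOBW F=YBWW R=OYBR B=GGYB L=WROG
Query: B face = GGYB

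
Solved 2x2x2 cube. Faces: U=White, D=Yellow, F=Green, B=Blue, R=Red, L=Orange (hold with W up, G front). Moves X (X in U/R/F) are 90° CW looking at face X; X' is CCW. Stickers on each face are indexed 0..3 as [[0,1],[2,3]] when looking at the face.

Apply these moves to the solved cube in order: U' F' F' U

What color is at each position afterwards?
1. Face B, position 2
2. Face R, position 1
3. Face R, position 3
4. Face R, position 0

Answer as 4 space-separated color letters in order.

Answer: B R R R

Derivation:
After move 1 (U'): U=WWWW F=OOGG R=GGRR B=RRBB L=BBOO
After move 2 (F'): F=OGOG U=WWGR R=YGYR D=BOYY L=BWOW
After move 3 (F'): F=GGOO U=WWYY R=OGBR D=WWYY L=BROG
After move 4 (U): U=YWYW F=OGOO R=RRBR B=BRBB L=GGOG
Query 1: B[2] = B
Query 2: R[1] = R
Query 3: R[3] = R
Query 4: R[0] = R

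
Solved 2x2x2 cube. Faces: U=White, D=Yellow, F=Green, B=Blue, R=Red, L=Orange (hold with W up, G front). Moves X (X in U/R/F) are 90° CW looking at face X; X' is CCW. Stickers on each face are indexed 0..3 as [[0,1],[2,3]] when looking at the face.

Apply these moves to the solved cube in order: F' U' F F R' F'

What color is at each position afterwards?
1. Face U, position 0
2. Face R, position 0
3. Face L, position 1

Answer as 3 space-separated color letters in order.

Answer: W G Y

Derivation:
After move 1 (F'): F=GGGG U=WWRR R=YRYR D=OOYY L=OWOW
After move 2 (U'): U=WRWR F=OWGG R=GGYR B=YRBB L=BBOW
After move 3 (F): F=GOGW U=WRWB R=WGRR D=YGYY L=BOOO
After move 4 (F): F=GGWO U=WROO R=WGBR D=RWYY L=BYOG
After move 5 (R'): R=GRWB U=WBOY F=GRWO D=RGYO B=YRWB
After move 6 (F'): F=ROGW U=WBGW R=GRRB D=YGYO L=BYOO
Query 1: U[0] = W
Query 2: R[0] = G
Query 3: L[1] = Y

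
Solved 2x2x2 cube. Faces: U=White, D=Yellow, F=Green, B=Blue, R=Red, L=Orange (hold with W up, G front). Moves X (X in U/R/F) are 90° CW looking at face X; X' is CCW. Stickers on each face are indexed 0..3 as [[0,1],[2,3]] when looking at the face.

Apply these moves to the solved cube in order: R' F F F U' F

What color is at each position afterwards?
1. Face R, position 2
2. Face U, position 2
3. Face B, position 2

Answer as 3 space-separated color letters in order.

After move 1 (R'): R=RRRR U=WBWB F=GWGW D=YGYG B=YBYB
After move 2 (F): F=GGWW U=WBOO R=WRBR D=RRYG L=OYOG
After move 3 (F): F=WGWG U=WBGY R=OROR D=BWYG L=OROR
After move 4 (F): F=WWGG U=WBRR R=GRYR D=OOYG L=OBOW
After move 5 (U'): U=BRWR F=OBGG R=WWYR B=GRYB L=YBOW
After move 6 (F): F=GOGB U=BRWB R=WWRR D=YWYG L=YOOO
Query 1: R[2] = R
Query 2: U[2] = W
Query 3: B[2] = Y

Answer: R W Y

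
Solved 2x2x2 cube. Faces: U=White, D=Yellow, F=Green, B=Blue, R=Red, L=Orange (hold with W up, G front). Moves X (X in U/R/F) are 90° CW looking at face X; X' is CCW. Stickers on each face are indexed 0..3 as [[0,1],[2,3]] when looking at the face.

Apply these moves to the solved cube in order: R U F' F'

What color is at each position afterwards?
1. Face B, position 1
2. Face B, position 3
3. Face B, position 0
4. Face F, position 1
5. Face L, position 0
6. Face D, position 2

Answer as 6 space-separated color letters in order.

After move 1 (R): R=RRRR U=WGWG F=GYGY D=YBYB B=WBWB
After move 2 (U): U=WWGG F=RRGY R=WBRR B=OOWB L=GYOO
After move 3 (F'): F=RYRG U=WWWR R=BBYR D=YOYB L=GGOG
After move 4 (F'): F=YGRR U=WWBY R=OBYR D=GGYB L=GROW
Query 1: B[1] = O
Query 2: B[3] = B
Query 3: B[0] = O
Query 4: F[1] = G
Query 5: L[0] = G
Query 6: D[2] = Y

Answer: O B O G G Y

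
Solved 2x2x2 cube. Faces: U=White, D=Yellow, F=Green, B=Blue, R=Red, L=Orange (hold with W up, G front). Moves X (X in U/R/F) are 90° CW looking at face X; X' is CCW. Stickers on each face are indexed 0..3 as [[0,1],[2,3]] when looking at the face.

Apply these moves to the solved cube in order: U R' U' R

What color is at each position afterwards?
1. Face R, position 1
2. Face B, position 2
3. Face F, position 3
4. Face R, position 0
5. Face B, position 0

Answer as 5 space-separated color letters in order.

After move 1 (U): U=WWWW F=RRGG R=BBRR B=OOBB L=GGOO
After move 2 (R'): R=BRBR U=WBWO F=RWGW D=YRYG B=YOYB
After move 3 (U'): U=BOWW F=GGGW R=RWBR B=BRYB L=YOOO
After move 4 (R): R=BRRW U=BGWW F=GRGG D=YYYB B=WROB
Query 1: R[1] = R
Query 2: B[2] = O
Query 3: F[3] = G
Query 4: R[0] = B
Query 5: B[0] = W

Answer: R O G B W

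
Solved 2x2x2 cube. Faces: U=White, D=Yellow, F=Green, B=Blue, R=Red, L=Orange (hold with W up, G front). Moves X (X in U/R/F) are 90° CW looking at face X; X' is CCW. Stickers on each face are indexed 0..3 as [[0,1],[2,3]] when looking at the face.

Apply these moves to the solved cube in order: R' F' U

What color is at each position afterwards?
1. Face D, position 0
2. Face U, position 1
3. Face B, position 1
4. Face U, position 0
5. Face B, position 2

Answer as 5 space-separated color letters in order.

Answer: O W B R Y

Derivation:
After move 1 (R'): R=RRRR U=WBWB F=GWGW D=YGYG B=YBYB
After move 2 (F'): F=WWGG U=WBRR R=GRYR D=OOYG L=OBOW
After move 3 (U): U=RWRB F=GRGG R=YBYR B=OBYB L=WWOW
Query 1: D[0] = O
Query 2: U[1] = W
Query 3: B[1] = B
Query 4: U[0] = R
Query 5: B[2] = Y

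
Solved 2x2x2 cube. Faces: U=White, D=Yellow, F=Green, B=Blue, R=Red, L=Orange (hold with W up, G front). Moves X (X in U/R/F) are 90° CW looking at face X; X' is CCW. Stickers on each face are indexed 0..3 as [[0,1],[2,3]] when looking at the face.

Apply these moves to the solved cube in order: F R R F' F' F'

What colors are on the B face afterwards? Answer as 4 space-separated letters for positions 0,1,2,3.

After move 1 (F): F=GGGG U=WWOO R=WRWR D=RRYY L=OYOY
After move 2 (R): R=WWRR U=WGOG F=GRGY D=RBYB B=OBWB
After move 3 (R): R=RWRW U=WROY F=GBGB D=RWYO B=GBGB
After move 4 (F'): F=BBGG U=WRRR R=WWRW D=YYYO L=OYOO
After move 5 (F'): F=BGBG U=WRWR R=YWYW D=YOYO L=OROR
After move 6 (F'): F=GGBB U=WRYY R=OWYW D=RRYO L=OROW
Query: B face = GBGB

Answer: G B G B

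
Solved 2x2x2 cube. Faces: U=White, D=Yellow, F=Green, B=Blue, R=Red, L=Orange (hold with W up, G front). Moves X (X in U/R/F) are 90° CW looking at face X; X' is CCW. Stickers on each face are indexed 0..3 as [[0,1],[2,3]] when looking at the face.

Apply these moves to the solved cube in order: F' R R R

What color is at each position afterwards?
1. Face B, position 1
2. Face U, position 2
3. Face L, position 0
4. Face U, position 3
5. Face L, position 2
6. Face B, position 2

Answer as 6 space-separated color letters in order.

Answer: B R O B O O

Derivation:
After move 1 (F'): F=GGGG U=WWRR R=YRYR D=OOYY L=OWOW
After move 2 (R): R=YYRR U=WGRG F=GOGY D=OBYB B=RBWB
After move 3 (R): R=RYRY U=WORY F=GBGB D=OWYR B=GBGB
After move 4 (R): R=RRYY U=WBRB F=GWGR D=OGYG B=YBOB
Query 1: B[1] = B
Query 2: U[2] = R
Query 3: L[0] = O
Query 4: U[3] = B
Query 5: L[2] = O
Query 6: B[2] = O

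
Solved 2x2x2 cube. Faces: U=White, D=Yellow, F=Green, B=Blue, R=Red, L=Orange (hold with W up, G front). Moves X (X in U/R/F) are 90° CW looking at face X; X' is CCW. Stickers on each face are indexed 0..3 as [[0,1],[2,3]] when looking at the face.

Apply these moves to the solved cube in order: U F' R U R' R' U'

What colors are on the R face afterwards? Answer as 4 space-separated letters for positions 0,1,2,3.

After move 1 (U): U=WWWW F=RRGG R=BBRR B=OOBB L=GGOO
After move 2 (F'): F=RGRG U=WWBR R=YBYR D=GOYY L=GWOW
After move 3 (R): R=YYRB U=WGBG F=RORY D=GBYO B=ROWB
After move 4 (U): U=BWGG F=YYRY R=RORB B=GWWB L=ROOW
After move 5 (R'): R=OBRR U=BWGG F=YWRG D=GYYY B=OWBB
After move 6 (R'): R=BROR U=BBGO F=YWRG D=GWYG B=YWYB
After move 7 (U'): U=BOBG F=RORG R=YWOR B=BRYB L=YWOW
Query: R face = YWOR

Answer: Y W O R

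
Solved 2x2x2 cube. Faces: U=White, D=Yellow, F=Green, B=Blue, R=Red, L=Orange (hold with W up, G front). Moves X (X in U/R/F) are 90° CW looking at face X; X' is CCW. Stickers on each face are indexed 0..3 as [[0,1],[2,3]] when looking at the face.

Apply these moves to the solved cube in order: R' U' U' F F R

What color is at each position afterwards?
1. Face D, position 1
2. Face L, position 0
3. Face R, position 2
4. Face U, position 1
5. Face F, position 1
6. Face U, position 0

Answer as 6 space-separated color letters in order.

Answer: Y R R G B B

Derivation:
After move 1 (R'): R=RRRR U=WBWB F=GWGW D=YGYG B=YBYB
After move 2 (U'): U=BBWW F=OOGW R=GWRR B=RRYB L=YBOO
After move 3 (U'): U=BWBW F=YBGW R=OORR B=GWYB L=RROO
After move 4 (F): F=GYWB U=BWOR R=BOWR D=ROYG L=RYOG
After move 5 (F): F=WGBY U=BWGY R=OORR D=WBYG L=RROO
After move 6 (R): R=RORO U=BGGY F=WBBG D=WYYG B=YWWB
Query 1: D[1] = Y
Query 2: L[0] = R
Query 3: R[2] = R
Query 4: U[1] = G
Query 5: F[1] = B
Query 6: U[0] = B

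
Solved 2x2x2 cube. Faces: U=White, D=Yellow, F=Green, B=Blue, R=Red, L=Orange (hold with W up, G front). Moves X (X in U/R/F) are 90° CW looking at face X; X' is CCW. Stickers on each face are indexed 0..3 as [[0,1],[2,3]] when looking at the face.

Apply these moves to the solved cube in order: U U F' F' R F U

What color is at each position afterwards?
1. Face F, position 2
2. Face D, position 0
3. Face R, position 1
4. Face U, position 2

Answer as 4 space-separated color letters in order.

After move 1 (U): U=WWWW F=RRGG R=BBRR B=OOBB L=GGOO
After move 2 (U): U=WWWW F=BBGG R=OORR B=GGBB L=RROO
After move 3 (F'): F=BGBG U=WWOR R=YOYR D=ROYY L=RWOW
After move 4 (F'): F=GGBB U=WWYY R=OORR D=WWYY L=RROO
After move 5 (R): R=RORO U=WGYB F=GWBY D=WBYG B=YGWB
After move 6 (F): F=BGYW U=WGOR R=YOBO D=RRYG L=RWOB
After move 7 (U): U=OWRG F=YOYW R=YGBO B=RWWB L=BGOB
Query 1: F[2] = Y
Query 2: D[0] = R
Query 3: R[1] = G
Query 4: U[2] = R

Answer: Y R G R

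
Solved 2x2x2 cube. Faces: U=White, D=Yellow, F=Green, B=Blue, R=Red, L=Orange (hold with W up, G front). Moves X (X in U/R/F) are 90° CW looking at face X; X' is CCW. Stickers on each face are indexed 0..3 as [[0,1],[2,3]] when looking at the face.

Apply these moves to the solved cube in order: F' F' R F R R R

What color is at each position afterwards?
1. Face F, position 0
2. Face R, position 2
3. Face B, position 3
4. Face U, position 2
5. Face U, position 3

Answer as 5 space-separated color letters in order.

Answer: G Y B R Y

Derivation:
After move 1 (F'): F=GGGG U=WWRR R=YRYR D=OOYY L=OWOW
After move 2 (F'): F=GGGG U=WWYY R=OROR D=WWYY L=OROR
After move 3 (R): R=OORR U=WGYG F=GWGY D=WBYB B=YBWB
After move 4 (F): F=GGYW U=WGRR R=YOGR D=ROYB L=OWOB
After move 5 (R): R=GYRO U=WGRW F=GOYB D=RWYY B=RBGB
After move 6 (R): R=RGOY U=WORB F=GWYY D=RGYR B=WBGB
After move 7 (R): R=ORYG U=WWRY F=GGYR D=RGYW B=BBOB
Query 1: F[0] = G
Query 2: R[2] = Y
Query 3: B[3] = B
Query 4: U[2] = R
Query 5: U[3] = Y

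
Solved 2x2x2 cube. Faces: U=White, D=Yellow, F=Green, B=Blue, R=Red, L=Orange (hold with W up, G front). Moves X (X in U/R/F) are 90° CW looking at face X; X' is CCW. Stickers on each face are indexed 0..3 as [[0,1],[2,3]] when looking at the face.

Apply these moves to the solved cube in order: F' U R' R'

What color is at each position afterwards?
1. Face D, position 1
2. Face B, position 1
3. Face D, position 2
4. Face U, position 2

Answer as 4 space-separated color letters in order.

Answer: W W Y R

Derivation:
After move 1 (F'): F=GGGG U=WWRR R=YRYR D=OOYY L=OWOW
After move 2 (U): U=RWRW F=YRGG R=BBYR B=OWBB L=GGOW
After move 3 (R'): R=BRBY U=RBRO F=YWGW D=ORYG B=YWOB
After move 4 (R'): R=RYBB U=RORY F=YBGO D=OWYW B=GWRB
Query 1: D[1] = W
Query 2: B[1] = W
Query 3: D[2] = Y
Query 4: U[2] = R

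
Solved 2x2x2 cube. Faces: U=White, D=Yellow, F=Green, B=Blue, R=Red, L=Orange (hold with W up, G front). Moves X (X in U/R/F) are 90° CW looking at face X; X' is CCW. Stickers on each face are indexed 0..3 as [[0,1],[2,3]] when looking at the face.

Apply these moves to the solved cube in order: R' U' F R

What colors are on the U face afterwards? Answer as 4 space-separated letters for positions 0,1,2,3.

Answer: B O O O

Derivation:
After move 1 (R'): R=RRRR U=WBWB F=GWGW D=YGYG B=YBYB
After move 2 (U'): U=BBWW F=OOGW R=GWRR B=RRYB L=YBOO
After move 3 (F): F=GOWO U=BBOB R=WWWR D=RGYG L=YYOG
After move 4 (R): R=WWRW U=BOOO F=GGWG D=RYYR B=BRBB
Query: U face = BOOO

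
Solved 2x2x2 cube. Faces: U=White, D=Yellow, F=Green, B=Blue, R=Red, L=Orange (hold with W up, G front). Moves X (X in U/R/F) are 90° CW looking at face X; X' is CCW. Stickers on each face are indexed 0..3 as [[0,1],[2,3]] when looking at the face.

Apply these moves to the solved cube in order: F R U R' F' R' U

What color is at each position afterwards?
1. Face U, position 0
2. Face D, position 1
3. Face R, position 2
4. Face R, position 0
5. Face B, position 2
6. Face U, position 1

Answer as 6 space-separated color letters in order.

Answer: B G W Y Y O

Derivation:
After move 1 (F): F=GGGG U=WWOO R=WRWR D=RRYY L=OYOY
After move 2 (R): R=WWRR U=WGOG F=GRGY D=RBYB B=OBWB
After move 3 (U): U=OWGG F=WWGY R=OBRR B=OYWB L=GROY
After move 4 (R'): R=BROR U=OWGO F=WWGG D=RWYY B=BYBB
After move 5 (F'): F=WGWG U=OWBO R=WRRR D=RYYY L=GOOG
After move 6 (R'): R=RRWR U=OBBB F=WWWO D=RGYG B=YYYB
After move 7 (U): U=BOBB F=RRWO R=YYWR B=GOYB L=WWOG
Query 1: U[0] = B
Query 2: D[1] = G
Query 3: R[2] = W
Query 4: R[0] = Y
Query 5: B[2] = Y
Query 6: U[1] = O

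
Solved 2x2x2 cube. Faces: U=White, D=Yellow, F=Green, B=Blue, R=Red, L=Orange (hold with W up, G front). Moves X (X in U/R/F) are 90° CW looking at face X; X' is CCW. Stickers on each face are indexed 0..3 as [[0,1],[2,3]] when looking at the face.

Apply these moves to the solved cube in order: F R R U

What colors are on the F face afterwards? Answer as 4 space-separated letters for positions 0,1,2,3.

After move 1 (F): F=GGGG U=WWOO R=WRWR D=RRYY L=OYOY
After move 2 (R): R=WWRR U=WGOG F=GRGY D=RBYB B=OBWB
After move 3 (R): R=RWRW U=WROY F=GBGB D=RWYO B=GBGB
After move 4 (U): U=OWYR F=RWGB R=GBRW B=OYGB L=GBOY
Query: F face = RWGB

Answer: R W G B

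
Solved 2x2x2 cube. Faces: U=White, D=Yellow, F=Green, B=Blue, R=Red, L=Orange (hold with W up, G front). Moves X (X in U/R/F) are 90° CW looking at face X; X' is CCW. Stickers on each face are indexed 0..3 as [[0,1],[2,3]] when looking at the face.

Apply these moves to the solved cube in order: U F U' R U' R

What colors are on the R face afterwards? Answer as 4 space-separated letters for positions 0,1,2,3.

After move 1 (U): U=WWWW F=RRGG R=BBRR B=OOBB L=GGOO
After move 2 (F): F=GRGR U=WWOG R=WBWR D=RBYY L=GYOY
After move 3 (U'): U=WGWO F=GYGR R=GRWR B=WBBB L=OOOY
After move 4 (R): R=WGRR U=WYWR F=GBGY D=RBYW B=OBGB
After move 5 (U'): U=YRWW F=OOGY R=GBRR B=WGGB L=OBOY
After move 6 (R): R=RGRB U=YOWY F=OBGW D=RGYW B=WGRB
Query: R face = RGRB

Answer: R G R B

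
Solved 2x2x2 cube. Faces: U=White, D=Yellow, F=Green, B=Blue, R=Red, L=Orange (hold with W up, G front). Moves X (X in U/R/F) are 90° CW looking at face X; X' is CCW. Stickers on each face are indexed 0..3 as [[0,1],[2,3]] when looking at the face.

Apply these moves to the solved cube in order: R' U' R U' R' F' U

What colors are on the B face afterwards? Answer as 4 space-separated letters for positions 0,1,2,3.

After move 1 (R'): R=RRRR U=WBWB F=GWGW D=YGYG B=YBYB
After move 2 (U'): U=BBWW F=OOGW R=GWRR B=RRYB L=YBOO
After move 3 (R): R=RGRW U=BOWW F=OGGG D=YYYR B=WRBB
After move 4 (U'): U=OWBW F=YBGG R=OGRW B=RGBB L=WROO
After move 5 (R'): R=GWOR U=OBBR F=YWGW D=YBYG B=RGYB
After move 6 (F'): F=WWYG U=OBGO R=BWYR D=ROYG L=WROB
After move 7 (U): U=GOOB F=BWYG R=RGYR B=WRYB L=WWOB
Query: B face = WRYB

Answer: W R Y B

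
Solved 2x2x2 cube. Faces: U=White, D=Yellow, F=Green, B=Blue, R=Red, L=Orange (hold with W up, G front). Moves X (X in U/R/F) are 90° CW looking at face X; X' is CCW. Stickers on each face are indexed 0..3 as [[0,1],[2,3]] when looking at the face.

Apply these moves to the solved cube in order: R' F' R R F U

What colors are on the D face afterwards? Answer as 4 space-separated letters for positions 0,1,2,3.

Answer: R R Y R

Derivation:
After move 1 (R'): R=RRRR U=WBWB F=GWGW D=YGYG B=YBYB
After move 2 (F'): F=WWGG U=WBRR R=GRYR D=OOYG L=OBOW
After move 3 (R): R=YGRR U=WWRG F=WOGG D=OYYY B=RBBB
After move 4 (R): R=RYRG U=WORG F=WYGY D=OBYR B=GBWB
After move 5 (F): F=GWYY U=WOWB R=RYGG D=RRYR L=OOOB
After move 6 (U): U=WWBO F=RYYY R=GBGG B=OOWB L=GWOB
Query: D face = RRYR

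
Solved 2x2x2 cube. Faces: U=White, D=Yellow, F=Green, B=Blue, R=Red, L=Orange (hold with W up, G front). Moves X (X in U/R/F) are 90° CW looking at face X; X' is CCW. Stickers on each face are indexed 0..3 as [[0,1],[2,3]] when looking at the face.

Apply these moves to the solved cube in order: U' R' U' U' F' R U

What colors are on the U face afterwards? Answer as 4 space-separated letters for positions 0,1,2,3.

Answer: B R G W

Derivation:
After move 1 (U'): U=WWWW F=OOGG R=GGRR B=RRBB L=BBOO
After move 2 (R'): R=GRGR U=WBWR F=OWGW D=YOYG B=YRYB
After move 3 (U'): U=BRWW F=BBGW R=OWGR B=GRYB L=YROO
After move 4 (U'): U=RWBW F=YRGW R=BBGR B=OWYB L=GROO
After move 5 (F'): F=RWYG U=RWBG R=OBYR D=ROYG L=GWOB
After move 6 (R): R=YORB U=RWBG F=ROYG D=RYYO B=GWWB
After move 7 (U): U=BRGW F=YOYG R=GWRB B=GWWB L=ROOB
Query: U face = BRGW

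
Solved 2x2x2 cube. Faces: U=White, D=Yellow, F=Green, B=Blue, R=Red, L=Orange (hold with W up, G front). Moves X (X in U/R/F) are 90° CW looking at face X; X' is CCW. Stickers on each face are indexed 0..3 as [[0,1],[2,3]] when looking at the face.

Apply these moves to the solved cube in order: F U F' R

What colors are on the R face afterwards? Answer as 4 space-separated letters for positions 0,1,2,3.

After move 1 (F): F=GGGG U=WWOO R=WRWR D=RRYY L=OYOY
After move 2 (U): U=OWOW F=WRGG R=BBWR B=OYBB L=GGOY
After move 3 (F'): F=RGWG U=OWBW R=RBRR D=GYYY L=GWOO
After move 4 (R): R=RRRB U=OGBG F=RYWY D=GBYO B=WYWB
Query: R face = RRRB

Answer: R R R B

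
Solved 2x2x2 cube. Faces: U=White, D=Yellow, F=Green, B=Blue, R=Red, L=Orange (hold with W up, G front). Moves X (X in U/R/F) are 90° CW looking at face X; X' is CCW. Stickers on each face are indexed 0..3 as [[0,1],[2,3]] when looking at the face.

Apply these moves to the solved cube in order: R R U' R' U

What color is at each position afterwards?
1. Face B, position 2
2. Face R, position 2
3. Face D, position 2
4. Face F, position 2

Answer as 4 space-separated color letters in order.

Answer: W G Y G

Derivation:
After move 1 (R): R=RRRR U=WGWG F=GYGY D=YBYB B=WBWB
After move 2 (R): R=RRRR U=WYWY F=GBGB D=YWYW B=GBGB
After move 3 (U'): U=YYWW F=OOGB R=GBRR B=RRGB L=GBOO
After move 4 (R'): R=BRGR U=YGWR F=OYGW D=YOYB B=WRWB
After move 5 (U): U=WYRG F=BRGW R=WRGR B=GBWB L=OYOO
Query 1: B[2] = W
Query 2: R[2] = G
Query 3: D[2] = Y
Query 4: F[2] = G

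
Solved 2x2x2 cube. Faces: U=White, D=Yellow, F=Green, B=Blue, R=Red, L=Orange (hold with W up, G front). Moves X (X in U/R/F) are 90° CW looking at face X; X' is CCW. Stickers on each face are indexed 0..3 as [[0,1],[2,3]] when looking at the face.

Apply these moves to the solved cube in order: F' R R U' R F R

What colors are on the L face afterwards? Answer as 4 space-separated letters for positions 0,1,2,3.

Answer: G O O G

Derivation:
After move 1 (F'): F=GGGG U=WWRR R=YRYR D=OOYY L=OWOW
After move 2 (R): R=YYRR U=WGRG F=GOGY D=OBYB B=RBWB
After move 3 (R): R=RYRY U=WORY F=GBGB D=OWYR B=GBGB
After move 4 (U'): U=OYWR F=OWGB R=GBRY B=RYGB L=GBOW
After move 5 (R): R=RGYB U=OWWB F=OWGR D=OGYR B=RYYB
After move 6 (F): F=GORW U=OWWB R=WGBB D=YRYR L=GOOG
After move 7 (R): R=BWBG U=OOWW F=GRRR D=YYYR B=BYWB
Query: L face = GOOG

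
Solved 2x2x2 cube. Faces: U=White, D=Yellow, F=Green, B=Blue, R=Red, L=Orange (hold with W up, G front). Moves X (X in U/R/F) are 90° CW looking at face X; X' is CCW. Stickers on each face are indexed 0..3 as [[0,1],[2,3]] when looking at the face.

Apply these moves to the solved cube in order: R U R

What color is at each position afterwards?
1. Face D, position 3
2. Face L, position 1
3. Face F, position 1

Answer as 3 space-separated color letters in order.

After move 1 (R): R=RRRR U=WGWG F=GYGY D=YBYB B=WBWB
After move 2 (U): U=WWGG F=RRGY R=WBRR B=OOWB L=GYOO
After move 3 (R): R=RWRB U=WRGY F=RBGB D=YWYO B=GOWB
Query 1: D[3] = O
Query 2: L[1] = Y
Query 3: F[1] = B

Answer: O Y B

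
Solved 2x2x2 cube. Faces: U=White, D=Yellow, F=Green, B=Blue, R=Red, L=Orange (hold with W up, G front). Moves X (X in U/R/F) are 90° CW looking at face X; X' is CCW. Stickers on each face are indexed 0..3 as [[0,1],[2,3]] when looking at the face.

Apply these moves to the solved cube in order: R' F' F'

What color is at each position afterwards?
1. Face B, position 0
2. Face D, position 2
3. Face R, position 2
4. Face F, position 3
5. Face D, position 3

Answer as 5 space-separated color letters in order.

After move 1 (R'): R=RRRR U=WBWB F=GWGW D=YGYG B=YBYB
After move 2 (F'): F=WWGG U=WBRR R=GRYR D=OOYG L=OBOW
After move 3 (F'): F=WGWG U=WBGY R=OROR D=BWYG L=OROR
Query 1: B[0] = Y
Query 2: D[2] = Y
Query 3: R[2] = O
Query 4: F[3] = G
Query 5: D[3] = G

Answer: Y Y O G G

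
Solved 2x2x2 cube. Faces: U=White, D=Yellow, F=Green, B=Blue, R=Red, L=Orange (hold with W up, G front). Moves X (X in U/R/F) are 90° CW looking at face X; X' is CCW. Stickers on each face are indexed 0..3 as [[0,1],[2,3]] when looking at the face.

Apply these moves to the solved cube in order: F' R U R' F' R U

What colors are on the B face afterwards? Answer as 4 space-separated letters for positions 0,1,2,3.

After move 1 (F'): F=GGGG U=WWRR R=YRYR D=OOYY L=OWOW
After move 2 (R): R=YYRR U=WGRG F=GOGY D=OBYB B=RBWB
After move 3 (U): U=RWGG F=YYGY R=RBRR B=OWWB L=GOOW
After move 4 (R'): R=BRRR U=RWGO F=YWGG D=OYYY B=BWBB
After move 5 (F'): F=WGYG U=RWBR R=YROR D=OWYY L=GOOG
After move 6 (R): R=OYRR U=RGBG F=WWYY D=OBYB B=RWWB
After move 7 (U): U=BRGG F=OYYY R=RWRR B=GOWB L=WWOG
Query: B face = GOWB

Answer: G O W B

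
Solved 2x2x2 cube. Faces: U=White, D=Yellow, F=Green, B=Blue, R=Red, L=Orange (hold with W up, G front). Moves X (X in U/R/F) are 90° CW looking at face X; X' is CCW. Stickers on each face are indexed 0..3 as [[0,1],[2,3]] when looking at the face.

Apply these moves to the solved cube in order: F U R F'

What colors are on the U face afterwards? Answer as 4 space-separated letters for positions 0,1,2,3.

After move 1 (F): F=GGGG U=WWOO R=WRWR D=RRYY L=OYOY
After move 2 (U): U=OWOW F=WRGG R=BBWR B=OYBB L=GGOY
After move 3 (R): R=WBRB U=OROG F=WRGY D=RBYO B=WYWB
After move 4 (F'): F=RYWG U=ORWR R=BBRB D=GYYO L=GGOO
Query: U face = ORWR

Answer: O R W R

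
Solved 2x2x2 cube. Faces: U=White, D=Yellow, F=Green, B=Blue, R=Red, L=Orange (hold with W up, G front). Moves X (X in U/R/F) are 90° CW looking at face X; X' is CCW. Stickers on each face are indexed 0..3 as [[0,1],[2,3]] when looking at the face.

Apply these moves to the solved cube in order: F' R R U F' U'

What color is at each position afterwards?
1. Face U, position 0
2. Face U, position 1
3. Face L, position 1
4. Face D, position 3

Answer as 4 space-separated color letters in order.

After move 1 (F'): F=GGGG U=WWRR R=YRYR D=OOYY L=OWOW
After move 2 (R): R=YYRR U=WGRG F=GOGY D=OBYB B=RBWB
After move 3 (R): R=RYRY U=WORY F=GBGB D=OWYR B=GBGB
After move 4 (U): U=RWYO F=RYGB R=GBRY B=OWGB L=GBOW
After move 5 (F'): F=YBRG U=RWGR R=WBOY D=BWYR L=GOOY
After move 6 (U'): U=WRRG F=GORG R=YBOY B=WBGB L=OWOY
Query 1: U[0] = W
Query 2: U[1] = R
Query 3: L[1] = W
Query 4: D[3] = R

Answer: W R W R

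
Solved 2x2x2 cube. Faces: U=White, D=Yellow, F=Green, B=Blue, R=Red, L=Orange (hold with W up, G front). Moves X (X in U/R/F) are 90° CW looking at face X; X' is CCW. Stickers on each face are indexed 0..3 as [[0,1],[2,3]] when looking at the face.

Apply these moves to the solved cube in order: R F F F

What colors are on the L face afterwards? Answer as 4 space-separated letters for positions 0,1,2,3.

Answer: O G O W

Derivation:
After move 1 (R): R=RRRR U=WGWG F=GYGY D=YBYB B=WBWB
After move 2 (F): F=GGYY U=WGOO R=WRGR D=RRYB L=OYOB
After move 3 (F): F=YGYG U=WGBY R=OROR D=GWYB L=OROR
After move 4 (F): F=YYGG U=WGRR R=BRYR D=OOYB L=OGOW
Query: L face = OGOW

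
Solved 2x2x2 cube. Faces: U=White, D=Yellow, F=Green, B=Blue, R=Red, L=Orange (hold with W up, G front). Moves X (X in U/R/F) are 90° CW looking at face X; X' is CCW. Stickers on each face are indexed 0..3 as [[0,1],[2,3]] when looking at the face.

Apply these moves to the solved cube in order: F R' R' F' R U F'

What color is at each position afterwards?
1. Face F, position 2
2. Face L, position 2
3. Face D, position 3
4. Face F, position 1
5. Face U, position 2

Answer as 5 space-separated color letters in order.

Answer: R O G O R

Derivation:
After move 1 (F): F=GGGG U=WWOO R=WRWR D=RRYY L=OYOY
After move 2 (R'): R=RRWW U=WBOB F=GWGO D=RGYG B=YBRB
After move 3 (R'): R=RWRW U=WROY F=GBGB D=RWYO B=GBGB
After move 4 (F'): F=BBGG U=WRRR R=WWRW D=YYYO L=OYOO
After move 5 (R): R=RWWW U=WBRG F=BYGO D=YGYG B=RBRB
After move 6 (U): U=RWGB F=RWGO R=RBWW B=OYRB L=BYOO
After move 7 (F'): F=WORG U=RWRW R=GBYW D=YOYG L=BBOG
Query 1: F[2] = R
Query 2: L[2] = O
Query 3: D[3] = G
Query 4: F[1] = O
Query 5: U[2] = R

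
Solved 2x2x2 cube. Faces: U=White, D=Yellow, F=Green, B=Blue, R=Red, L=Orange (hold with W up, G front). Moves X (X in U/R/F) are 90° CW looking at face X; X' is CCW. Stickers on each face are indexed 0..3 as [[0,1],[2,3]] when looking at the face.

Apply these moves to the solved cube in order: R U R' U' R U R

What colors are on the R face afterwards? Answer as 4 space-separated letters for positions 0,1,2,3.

After move 1 (R): R=RRRR U=WGWG F=GYGY D=YBYB B=WBWB
After move 2 (U): U=WWGG F=RRGY R=WBRR B=OOWB L=GYOO
After move 3 (R'): R=BRWR U=WWGO F=RWGG D=YRYY B=BOBB
After move 4 (U'): U=WOWG F=GYGG R=RWWR B=BRBB L=BOOO
After move 5 (R): R=WRRW U=WYWG F=GRGY D=YBYB B=GROB
After move 6 (U): U=WWGY F=WRGY R=GRRW B=BOOB L=GROO
After move 7 (R): R=RGWR U=WRGY F=WBGB D=YOYB B=YOWB
Query: R face = RGWR

Answer: R G W R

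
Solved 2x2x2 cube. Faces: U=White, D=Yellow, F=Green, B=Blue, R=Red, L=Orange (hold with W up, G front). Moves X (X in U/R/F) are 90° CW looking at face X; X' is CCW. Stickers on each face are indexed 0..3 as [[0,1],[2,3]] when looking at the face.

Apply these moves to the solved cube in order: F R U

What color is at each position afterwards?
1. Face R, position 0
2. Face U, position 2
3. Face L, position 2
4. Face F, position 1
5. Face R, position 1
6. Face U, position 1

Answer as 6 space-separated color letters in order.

After move 1 (F): F=GGGG U=WWOO R=WRWR D=RRYY L=OYOY
After move 2 (R): R=WWRR U=WGOG F=GRGY D=RBYB B=OBWB
After move 3 (U): U=OWGG F=WWGY R=OBRR B=OYWB L=GROY
Query 1: R[0] = O
Query 2: U[2] = G
Query 3: L[2] = O
Query 4: F[1] = W
Query 5: R[1] = B
Query 6: U[1] = W

Answer: O G O W B W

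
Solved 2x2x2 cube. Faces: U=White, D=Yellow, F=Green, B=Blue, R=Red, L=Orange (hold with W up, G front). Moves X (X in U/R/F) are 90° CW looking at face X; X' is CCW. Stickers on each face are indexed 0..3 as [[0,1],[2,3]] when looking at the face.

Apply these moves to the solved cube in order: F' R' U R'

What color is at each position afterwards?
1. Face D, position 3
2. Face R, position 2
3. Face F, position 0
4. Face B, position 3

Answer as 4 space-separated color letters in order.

Answer: R Y R B

Derivation:
After move 1 (F'): F=GGGG U=WWRR R=YRYR D=OOYY L=OWOW
After move 2 (R'): R=RRYY U=WBRB F=GWGR D=OGYG B=YBOB
After move 3 (U): U=RWBB F=RRGR R=YBYY B=OWOB L=GWOW
After move 4 (R'): R=BYYY U=ROBO F=RWGB D=ORYR B=GWGB
Query 1: D[3] = R
Query 2: R[2] = Y
Query 3: F[0] = R
Query 4: B[3] = B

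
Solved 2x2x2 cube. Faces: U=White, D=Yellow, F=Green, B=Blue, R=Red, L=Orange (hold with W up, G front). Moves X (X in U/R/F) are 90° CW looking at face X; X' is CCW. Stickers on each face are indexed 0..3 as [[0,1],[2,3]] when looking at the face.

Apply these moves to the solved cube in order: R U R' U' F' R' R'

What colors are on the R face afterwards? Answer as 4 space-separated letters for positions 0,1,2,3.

Answer: R Y W R

Derivation:
After move 1 (R): R=RRRR U=WGWG F=GYGY D=YBYB B=WBWB
After move 2 (U): U=WWGG F=RRGY R=WBRR B=OOWB L=GYOO
After move 3 (R'): R=BRWR U=WWGO F=RWGG D=YRYY B=BOBB
After move 4 (U'): U=WOWG F=GYGG R=RWWR B=BRBB L=BOOO
After move 5 (F'): F=YGGG U=WORW R=RWYR D=OOYY L=BGOW
After move 6 (R'): R=WRRY U=WBRB F=YOGW D=OGYG B=YROB
After move 7 (R'): R=RYWR U=WORY F=YBGB D=OOYW B=GRGB
Query: R face = RYWR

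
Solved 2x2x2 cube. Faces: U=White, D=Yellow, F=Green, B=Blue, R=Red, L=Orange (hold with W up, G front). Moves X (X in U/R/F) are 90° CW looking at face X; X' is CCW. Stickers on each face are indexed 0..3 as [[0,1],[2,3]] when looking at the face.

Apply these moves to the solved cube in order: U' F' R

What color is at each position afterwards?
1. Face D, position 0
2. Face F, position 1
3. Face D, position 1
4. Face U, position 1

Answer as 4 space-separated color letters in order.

Answer: B O B G

Derivation:
After move 1 (U'): U=WWWW F=OOGG R=GGRR B=RRBB L=BBOO
After move 2 (F'): F=OGOG U=WWGR R=YGYR D=BOYY L=BWOW
After move 3 (R): R=YYRG U=WGGG F=OOOY D=BBYR B=RRWB
Query 1: D[0] = B
Query 2: F[1] = O
Query 3: D[1] = B
Query 4: U[1] = G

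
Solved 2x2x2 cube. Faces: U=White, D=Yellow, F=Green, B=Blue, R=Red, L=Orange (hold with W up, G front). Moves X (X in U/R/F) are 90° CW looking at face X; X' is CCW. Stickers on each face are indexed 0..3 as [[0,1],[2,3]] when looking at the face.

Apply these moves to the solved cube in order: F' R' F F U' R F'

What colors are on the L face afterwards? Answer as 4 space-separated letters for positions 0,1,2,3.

After move 1 (F'): F=GGGG U=WWRR R=YRYR D=OOYY L=OWOW
After move 2 (R'): R=RRYY U=WBRB F=GWGR D=OGYG B=YBOB
After move 3 (F): F=GGRW U=WBWW R=RRBY D=YRYG L=OOOG
After move 4 (F): F=RGWG U=WBGO R=WRWY D=BRYG L=OYOR
After move 5 (U'): U=BOWG F=OYWG R=RGWY B=WROB L=YBOR
After move 6 (R): R=WRYG U=BYWG F=ORWG D=BOYW B=GROB
After move 7 (F'): F=RGOW U=BYWY R=ORBG D=BRYW L=YGOW
Query: L face = YGOW

Answer: Y G O W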